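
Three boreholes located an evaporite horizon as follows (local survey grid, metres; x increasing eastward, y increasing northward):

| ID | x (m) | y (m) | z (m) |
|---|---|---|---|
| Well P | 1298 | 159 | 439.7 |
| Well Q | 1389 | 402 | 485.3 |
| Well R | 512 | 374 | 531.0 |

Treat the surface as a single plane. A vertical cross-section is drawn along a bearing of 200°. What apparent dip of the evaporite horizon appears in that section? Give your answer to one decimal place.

10.0°

Two edge vectors: Well P→Well Q = (91, 243, 45.6), Well P→Well R = (-786, 215, 91.3).
Normal n = (Well P→Well Q) × (Well P→Well R) = (12381.9, -44149.9, 210563).
So ∂z/∂x = −n_x/n_z = −0.05880 and ∂z/∂y = −n_y/n_z = 0.20968.
Unit vector along 200° is (sin 200°, cos 200°) = (-0.3420, -0.9397).
Slope in that direction = a·(-0.3420) + b·(-0.9397) = −0.17692.
Apparent dip = arctan|0.17692| = 10.0° (true dip is 12.3°, so apparent ≤ true as expected).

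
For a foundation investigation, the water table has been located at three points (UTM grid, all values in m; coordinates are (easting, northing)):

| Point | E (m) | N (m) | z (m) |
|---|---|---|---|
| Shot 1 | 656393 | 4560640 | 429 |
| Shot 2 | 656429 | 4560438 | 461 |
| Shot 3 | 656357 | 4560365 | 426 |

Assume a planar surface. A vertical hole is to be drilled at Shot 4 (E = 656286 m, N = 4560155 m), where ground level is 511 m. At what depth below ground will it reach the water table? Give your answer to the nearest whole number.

111 m

Let the plane be z = a·E + b·N + c.
Shot 2−Shot 1: 36a − 202b = 32;  Shot 3−Shot 1: −36a − 275b = −3.
Solving gives a = 0.54775215, b = −0.06079665.
Then c = 429 − a·656393 − b·4560640 = −81840.07.
At (656286, 4560155): z_contact = 359482.1 − 277242.1 − 81840.07 = 399.9 m.
Depth below ground = 511 − 399.9 = 111 m.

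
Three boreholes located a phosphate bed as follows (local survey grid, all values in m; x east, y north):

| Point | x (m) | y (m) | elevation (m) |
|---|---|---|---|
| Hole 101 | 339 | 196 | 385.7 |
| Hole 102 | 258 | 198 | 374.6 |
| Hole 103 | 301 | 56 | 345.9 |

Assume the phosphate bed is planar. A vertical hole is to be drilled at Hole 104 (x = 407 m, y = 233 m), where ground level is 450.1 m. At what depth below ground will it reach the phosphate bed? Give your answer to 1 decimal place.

45.6 m

Let the plane be z = a·x + b·y + c.
Hole 102−Hole 101: −81a + 2b = −11.1;  Hole 103−Hole 101: −38a − 140b = −39.8.
Solving gives a = 0.14310, b = 0.24544.
Then c = 385.7 − a·339 − b·196 = 289.08.
At (407, 233): z_contact = 58.24 + 57.19 + 289.08 = 404.51 m.
Depth below ground = 450.1 − 404.51 = 45.6 m.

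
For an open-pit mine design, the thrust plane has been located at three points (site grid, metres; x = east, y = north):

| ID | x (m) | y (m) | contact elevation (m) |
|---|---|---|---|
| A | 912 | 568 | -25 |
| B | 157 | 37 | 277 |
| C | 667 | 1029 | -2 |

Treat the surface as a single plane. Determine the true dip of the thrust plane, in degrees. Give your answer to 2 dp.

Let the plane be z = a·x + b·y + c.
B−A: −755a − 531b = 302;  C−A: −245a + 461b = 23.
Solving gives a = −0.31671, b = −0.11843.
Gradient magnitude |∇z| = √(a² + b²) = √(0.10031 + 0.01402) = 0.33813.
True dip = arctan(0.33813) = 18.68°, dipping toward ENE (azimuth ≈ 069°).

18.68°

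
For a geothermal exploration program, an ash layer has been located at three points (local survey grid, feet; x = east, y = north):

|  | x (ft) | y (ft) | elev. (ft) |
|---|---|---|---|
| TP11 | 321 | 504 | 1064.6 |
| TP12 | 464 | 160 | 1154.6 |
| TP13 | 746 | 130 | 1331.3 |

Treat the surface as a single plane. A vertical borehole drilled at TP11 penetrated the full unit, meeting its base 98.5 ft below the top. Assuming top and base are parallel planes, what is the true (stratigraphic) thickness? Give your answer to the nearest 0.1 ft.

Two edge vectors: TP11→TP12 = (143, -344, 90), TP11→TP13 = (425, -374, 266.7).
Normal n = (TP11→TP12) × (TP11→TP13) = (-58084.8, 111.9, 92718).
So ∂z/∂x = −n_x/n_z = 0.62647 and ∂z/∂y = −n_y/n_z = −0.00121.
|∇z| = √(a²+b²) = 0.62647, so dip δ = arctan(0.62647) = 32.07°.
True thickness = vertical thickness × cos δ = 98.5 × cos 32.07° = 83.5 ft.

83.5 ft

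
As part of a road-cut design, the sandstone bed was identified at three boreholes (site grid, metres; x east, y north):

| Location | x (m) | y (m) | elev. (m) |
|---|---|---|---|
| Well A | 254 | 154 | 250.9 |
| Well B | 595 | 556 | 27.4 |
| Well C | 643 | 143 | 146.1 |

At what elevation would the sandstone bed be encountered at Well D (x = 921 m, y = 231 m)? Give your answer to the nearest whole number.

Let the plane be z = a·x + b·y + c.
Well B−Well A: 341a + 402b = −223.5;  Well C−Well A: 389a − 11b = −104.8.
Solving gives a = −0.27845, b = −0.31977.
Then c = 250.9 − a·254 − b·154 = 370.87.
At (921, 231): z = −256.5 − 73.9 + 370.87 = 40.6 m.

41 m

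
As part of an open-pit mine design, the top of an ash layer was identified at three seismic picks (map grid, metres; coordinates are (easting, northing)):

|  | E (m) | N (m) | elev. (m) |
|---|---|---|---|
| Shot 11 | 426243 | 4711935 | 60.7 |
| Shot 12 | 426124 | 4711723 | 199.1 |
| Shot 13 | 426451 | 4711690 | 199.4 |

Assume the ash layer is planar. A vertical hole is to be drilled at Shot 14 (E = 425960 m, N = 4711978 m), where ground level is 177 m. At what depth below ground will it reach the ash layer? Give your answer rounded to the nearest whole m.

125 m

Let the plane be z = a·E + b·N + c.
Shot 12−Shot 11: −119a − 212b = 138.4;  Shot 13−Shot 11: 208a − 245b = 138.7.
Solving gives a = −0.06148175, b = −0.61831920.
Then c = 60.7 − a·426243 − b·4711935 = 2939746.77.
At (425960, 4711978): z_contact = −26188.8 − 2913506.5 + 2939746.77 = 51.5 m.
Depth below ground = 177 − 51.5 = 125 m.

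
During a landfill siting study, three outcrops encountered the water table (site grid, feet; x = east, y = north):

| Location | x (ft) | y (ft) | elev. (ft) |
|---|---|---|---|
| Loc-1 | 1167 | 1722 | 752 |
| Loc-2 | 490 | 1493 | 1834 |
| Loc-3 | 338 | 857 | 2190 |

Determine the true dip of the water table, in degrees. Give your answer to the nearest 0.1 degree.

Let the plane be z = a·x + b·y + c.
Loc-2−Loc-1: −677a − 229b = 1082;  Loc-3−Loc-1: −829a − 865b = 1438.
Solving gives a = −1.53280, b = −0.19342.
Gradient magnitude |∇z| = √(a² + b²) = √(2.34948 + 0.03741) = 1.54496.
True dip = arctan(1.54496) = 57.1°, dipping toward E (azimuth ≈ 083°).

57.1°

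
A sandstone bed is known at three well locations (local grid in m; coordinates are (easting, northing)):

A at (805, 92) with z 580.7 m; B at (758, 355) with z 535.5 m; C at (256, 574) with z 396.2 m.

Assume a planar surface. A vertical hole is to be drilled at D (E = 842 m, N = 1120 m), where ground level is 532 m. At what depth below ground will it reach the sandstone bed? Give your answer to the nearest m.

Let the plane be z = a·E + b·N + c.
B−A: −47a + 263b = −45.2;  C−A: −549a + 482b = −184.5.
Solving gives a = 0.21964, b = −0.13261.
Then c = 580.7 − a·805 − b·92 = 416.09.
At (842, 1120): z_contact = 184.9 − 148.5 + 416.09 = 452.5 m.
Depth below ground = 532 − 452.5 = 79 m.

79 m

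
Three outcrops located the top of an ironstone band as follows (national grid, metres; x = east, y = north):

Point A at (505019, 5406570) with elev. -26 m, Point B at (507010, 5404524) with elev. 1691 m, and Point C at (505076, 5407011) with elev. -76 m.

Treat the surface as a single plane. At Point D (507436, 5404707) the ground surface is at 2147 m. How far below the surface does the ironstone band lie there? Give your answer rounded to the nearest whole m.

212 m

Let the plane be z = a·x + b·y + c.
Point B−Point A: 1991a − 2046b = 1717;  Point C−Point A: 57a + 441b = −50.
Solving gives a = 0.65841756, b = −0.19848027.
Then c = -26 − a·505019 − b·5406570 = 740558.12.
At (507436, 5404707): z_contact = 334104.8 − 1072727.7 + 740558.12 = 1935.2 m.
Depth below ground = 2147 − 1935.2 = 212 m.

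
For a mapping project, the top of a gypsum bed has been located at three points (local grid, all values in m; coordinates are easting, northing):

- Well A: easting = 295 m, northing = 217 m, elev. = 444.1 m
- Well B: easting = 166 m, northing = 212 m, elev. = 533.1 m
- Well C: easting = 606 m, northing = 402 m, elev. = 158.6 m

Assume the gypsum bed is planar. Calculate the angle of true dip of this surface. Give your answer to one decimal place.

Two edge vectors: Well A→Well B = (-129, -5, 89), Well A→Well C = (311, 185, -285.5).
Normal n = (Well A→Well B) × (Well A→Well C) = (-15037.5, -9150.5, -22310).
So ∂z/∂easting = −n_x/n_z = −0.67403 and ∂z/∂northing = −n_y/n_z = −0.41015.
Gradient magnitude |∇z| = √(a² + b²) = √(0.45431 + 0.16822) = 0.78901.
True dip = arctan(0.78901) = 38.3°, dipping toward ENE (azimuth ≈ 059°).

38.3°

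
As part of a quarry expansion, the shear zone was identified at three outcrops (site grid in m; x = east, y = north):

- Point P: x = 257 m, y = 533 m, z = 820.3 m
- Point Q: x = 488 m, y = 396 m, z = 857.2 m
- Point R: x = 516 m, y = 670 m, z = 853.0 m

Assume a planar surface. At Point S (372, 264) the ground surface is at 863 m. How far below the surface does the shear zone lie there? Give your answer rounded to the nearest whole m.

Let the plane be z = a·x + b·y + c.
Point Q−Point P: 231a − 137b = 36.9;  Point R−Point P: 259a + 137b = 32.7.
Solving gives a = 0.14204, b = −0.02984.
Then c = 820.3 − a·257 − b·533 = 799.70.
At (372, 264): z_contact = 52.8 − 7.9 + 799.70 = 844.7 m.
Depth below ground = 863 − 844.7 = 18 m.

18 m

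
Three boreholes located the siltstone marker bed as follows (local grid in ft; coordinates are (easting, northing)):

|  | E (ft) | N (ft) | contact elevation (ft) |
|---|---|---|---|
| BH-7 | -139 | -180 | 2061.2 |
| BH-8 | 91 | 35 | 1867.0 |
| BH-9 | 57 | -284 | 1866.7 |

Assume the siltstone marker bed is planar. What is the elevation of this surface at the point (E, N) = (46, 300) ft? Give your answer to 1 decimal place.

1936.0 ft

Let the plane be z = a·E + b·N + c.
BH-8−BH-7: 230a + 215b = −194.2;  BH-9−BH-7: 196a − 104b = −194.5.
Solving gives a = −0.93876, b = 0.10100.
Then c = 2061.2 − a·-139 − b·-180 = 1948.89.
At (46, 300): z = −43.2 + 30.3 + 1948.89 = 1936.0 ft.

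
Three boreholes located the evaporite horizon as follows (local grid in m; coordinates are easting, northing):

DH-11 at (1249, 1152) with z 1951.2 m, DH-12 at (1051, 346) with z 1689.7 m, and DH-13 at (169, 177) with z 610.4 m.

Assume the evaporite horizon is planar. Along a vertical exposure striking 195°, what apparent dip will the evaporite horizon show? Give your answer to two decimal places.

Let the plane be z = a·easting + b·northing + c.
DH-12−DH-11: −198a − 806b = −261.5;  DH-13−DH-11: −1080a − 975b = −1340.8.
Solving gives a = 1.21890, b = 0.02501.
Unit vector along 195° is (sin 195°, cos 195°) = (-0.2588, -0.9659).
Slope in that direction = a·(-0.2588) + b·(-0.9659) = −0.33963.
Apparent dip = arctan|0.33963| = 18.76° (true dip is 50.6°, so apparent ≤ true as expected).

18.76°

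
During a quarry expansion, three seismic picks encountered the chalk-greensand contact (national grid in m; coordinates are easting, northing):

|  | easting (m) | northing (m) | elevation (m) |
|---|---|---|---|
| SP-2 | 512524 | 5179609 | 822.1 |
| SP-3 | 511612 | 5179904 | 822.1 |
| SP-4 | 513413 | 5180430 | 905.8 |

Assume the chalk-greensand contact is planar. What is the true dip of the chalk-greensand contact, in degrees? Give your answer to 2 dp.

4.54°

Two edge vectors: SP-2→SP-3 = (-912, 295, 0), SP-2→SP-4 = (889, 821, 83.7).
Normal n = (SP-2→SP-3) × (SP-2→SP-4) = (24691.5, 76334.4, -1011007).
So ∂z/∂easting = −n_x/n_z = 0.02442 and ∂z/∂northing = −n_y/n_z = 0.07550.
Gradient magnitude |∇z| = √(a² + b²) = √(0.00060 + 0.00570) = 0.07936.
True dip = arctan(0.07936) = 4.54°, dipping toward SSW (azimuth ≈ 198°).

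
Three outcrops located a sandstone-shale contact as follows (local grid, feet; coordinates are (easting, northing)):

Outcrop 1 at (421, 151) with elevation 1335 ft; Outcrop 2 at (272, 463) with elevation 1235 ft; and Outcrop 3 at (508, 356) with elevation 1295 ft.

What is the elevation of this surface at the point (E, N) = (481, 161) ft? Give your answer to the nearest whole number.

1341 ft

Two edge vectors: Outcrop 1→Outcrop 2 = (-149, 312, -100), Outcrop 1→Outcrop 3 = (87, 205, -40).
Normal n = (Outcrop 1→Outcrop 2) × (Outcrop 1→Outcrop 3) = (8020, -14660, -57689).
So ∂z/∂E = −n_x/n_z = 0.13902 and ∂z/∂N = −n_y/n_z = −0.25412.
Intercept c from Outcrop 1: 1335 − 58.53 + 38.37 = 1314.84.
At (481, 161): z = 66.9 − 40.9 + 1314.84 = 1340.8 ft.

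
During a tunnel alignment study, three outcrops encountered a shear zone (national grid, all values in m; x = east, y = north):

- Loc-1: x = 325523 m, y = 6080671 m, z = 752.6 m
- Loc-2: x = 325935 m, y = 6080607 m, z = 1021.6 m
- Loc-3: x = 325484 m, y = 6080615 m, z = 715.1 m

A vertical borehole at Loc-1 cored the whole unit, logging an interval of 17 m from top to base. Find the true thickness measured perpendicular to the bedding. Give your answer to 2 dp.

Let the plane be z = a·x + b·y + c.
Loc-2−Loc-1: 412a − 64b = 269;  Loc-3−Loc-1: −39a − 56b = −37.5.
Solving gives a = 0.68304, b = 0.19395.
|∇z| = √(a²+b²) = 0.71004, so dip δ = arctan(0.71004) = 35.38°.
True thickness = vertical thickness × cos δ = 17 × cos 35.38° = 13.86 m.

13.86 m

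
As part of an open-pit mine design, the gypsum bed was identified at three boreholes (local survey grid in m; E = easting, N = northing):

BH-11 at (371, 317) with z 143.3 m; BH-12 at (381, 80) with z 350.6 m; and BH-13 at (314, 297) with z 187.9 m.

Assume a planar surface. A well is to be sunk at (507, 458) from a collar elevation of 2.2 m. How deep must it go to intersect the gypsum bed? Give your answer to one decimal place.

48.7 m

Let the plane be z = a·E + b·N + c.
BH-12−BH-11: 10a − 237b = 207.3;  BH-13−BH-11: −57a − 20b = 44.6.
Solving gives a = −0.46861, b = −0.89446.
Then c = 143.3 − a·371 − b·317 = 600.70.
At (507, 458): z_contact = −237.59 − 409.66 + 600.70 = -46.55 m.
Depth below ground = 2.2 − (-46.55) = 48.7 m.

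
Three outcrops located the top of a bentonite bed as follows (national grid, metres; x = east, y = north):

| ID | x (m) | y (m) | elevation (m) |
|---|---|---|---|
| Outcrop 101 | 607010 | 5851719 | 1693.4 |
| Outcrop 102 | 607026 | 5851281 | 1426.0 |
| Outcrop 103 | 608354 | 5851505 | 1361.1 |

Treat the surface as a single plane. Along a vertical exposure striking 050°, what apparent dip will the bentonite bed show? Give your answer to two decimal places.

15.28°

Let the plane be z = a·x + b·y + c.
Outcrop 102−Outcrop 101: 16a − 438b = −267.4;  Outcrop 103−Outcrop 101: 1344a − 214b = −332.3.
Solving gives a = −0.15092, b = 0.60499.
Unit vector along 050° is (sin 50°, cos 50°) = (0.7660, 0.6428).
Slope in that direction = a·(0.7660) + b·(0.6428) = 0.27327.
Apparent dip = arctan|0.27327| = 15.28° (true dip is 31.9°, so apparent ≤ true as expected).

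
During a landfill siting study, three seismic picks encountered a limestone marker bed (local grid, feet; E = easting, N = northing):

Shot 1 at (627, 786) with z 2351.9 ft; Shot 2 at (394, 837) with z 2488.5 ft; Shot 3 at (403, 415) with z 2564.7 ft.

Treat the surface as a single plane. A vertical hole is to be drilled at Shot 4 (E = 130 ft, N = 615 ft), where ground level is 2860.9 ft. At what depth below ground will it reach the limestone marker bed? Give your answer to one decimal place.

163.4 ft

Two edge vectors: Shot 1→Shot 2 = (-233, 51, 136.6), Shot 1→Shot 3 = (-224, -371, 212.8).
Normal n = (Shot 1→Shot 2) × (Shot 1→Shot 3) = (61531.4, 18984, 97867).
So ∂z/∂E = −n_x/n_z = −0.62872 and ∂z/∂N = −n_y/n_z = −0.19398.
Intercept c from Shot 1: 2351.9 + 394.21 + 152.47 = 2898.58.
At (130, 615): z_contact = −81.73 − 119.30 + 2898.58 = 2697.55 ft.
Depth below ground = 2860.9 − 2697.55 = 163.4 ft.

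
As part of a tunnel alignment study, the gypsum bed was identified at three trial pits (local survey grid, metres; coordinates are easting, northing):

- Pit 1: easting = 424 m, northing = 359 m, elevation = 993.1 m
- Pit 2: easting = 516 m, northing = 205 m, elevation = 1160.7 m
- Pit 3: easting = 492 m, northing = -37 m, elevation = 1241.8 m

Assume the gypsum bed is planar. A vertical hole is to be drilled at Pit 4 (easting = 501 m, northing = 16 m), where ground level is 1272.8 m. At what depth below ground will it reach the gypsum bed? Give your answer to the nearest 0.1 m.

Let the plane be z = a·easting + b·northing + c.
Pit 2−Pit 1: 92a − 154b = 167.6;  Pit 3−Pit 1: 68a − 396b = 248.7.
Solving gives a = 1.08127, b = −0.44236.
Then c = 993.1 − a·424 − b·359 = 693.45.
At (501, 16): z_contact = 541.72 − 7.08 + 693.45 = 1228.09 m.
Depth below ground = 1272.8 − 1228.09 = 44.7 m.

44.7 m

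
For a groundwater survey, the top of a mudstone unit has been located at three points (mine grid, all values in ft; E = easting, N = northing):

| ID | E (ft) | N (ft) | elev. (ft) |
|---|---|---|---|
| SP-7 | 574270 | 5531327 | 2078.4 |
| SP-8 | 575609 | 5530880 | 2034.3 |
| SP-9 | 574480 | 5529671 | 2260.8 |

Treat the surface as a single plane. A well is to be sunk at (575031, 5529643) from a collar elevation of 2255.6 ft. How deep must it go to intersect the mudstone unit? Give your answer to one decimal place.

Let the plane be z = a·E + b·N + c.
SP-8−SP-7: 1339a − 447b = −44.1;  SP-9−SP-7: 210a − 1656b = 182.4.
Solving gives a = −0.072786146, b = −0.119375055.
Then c = 2078.4 − a·574270 − b·5531327 = 704179.76.
At (575031, 5529643): z_contact = −41854.29 − 660101.44 + 704179.76 = 2224.04 ft.
Depth below ground = 2255.6 − 2224.04 = 31.6 ft.

31.6 ft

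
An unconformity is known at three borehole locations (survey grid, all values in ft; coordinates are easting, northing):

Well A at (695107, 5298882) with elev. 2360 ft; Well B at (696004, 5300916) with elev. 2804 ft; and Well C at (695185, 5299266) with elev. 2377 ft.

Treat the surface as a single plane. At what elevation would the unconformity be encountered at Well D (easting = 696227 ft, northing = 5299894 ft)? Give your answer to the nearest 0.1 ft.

3073.8 ft

Two edge vectors: Well A→Well B = (897, 2034, 444), Well A→Well C = (78, 384, 17).
Normal n = (Well A→Well B) × (Well A→Well C) = (-135918, 19383, 185796).
So ∂z/∂easting = −n_x/n_z = 0.731544274 and ∂z/∂northing = −n_y/n_z = −0.104324097.
Intercept c from Well A: 2360 − 508501.55 + 552801.08 = 46659.54.
At (696227, 5299894): z = 509320.9 − 552906.7 + 46659.54 = 3073.8 ft.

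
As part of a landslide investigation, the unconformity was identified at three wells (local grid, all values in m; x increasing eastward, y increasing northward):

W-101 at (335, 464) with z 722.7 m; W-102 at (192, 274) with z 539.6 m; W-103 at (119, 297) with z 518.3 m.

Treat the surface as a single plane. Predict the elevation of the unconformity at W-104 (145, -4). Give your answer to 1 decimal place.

Two edge vectors: W-101→W-102 = (-143, -190, -183.1), W-101→W-103 = (-216, -167, -204.4).
Normal n = (W-101→W-102) × (W-101→W-103) = (8258.3, 10320.4, -17159).
So ∂z/∂x = −n_x/n_z = 0.48128 and ∂z/∂y = −n_y/n_z = 0.60146.
Intercept c from W-101: 722.7 − 161.23 − 279.08 = 282.39.
At (145, -4): z = 69.8 − 2.4 + 282.39 = 349.8 m.

349.8 m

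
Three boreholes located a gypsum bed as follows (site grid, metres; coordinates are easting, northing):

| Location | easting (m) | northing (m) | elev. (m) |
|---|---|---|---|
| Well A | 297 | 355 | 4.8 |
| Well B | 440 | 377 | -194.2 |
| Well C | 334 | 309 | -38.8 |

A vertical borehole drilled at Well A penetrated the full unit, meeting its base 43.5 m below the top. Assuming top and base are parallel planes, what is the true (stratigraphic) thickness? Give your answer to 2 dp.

25.57 m

Two edge vectors: Well A→Well B = (143, 22, -199), Well A→Well C = (37, -46, -43.6).
Normal n = (Well A→Well B) × (Well A→Well C) = (-10113.2, -1128.2, -7392).
So ∂z/∂easting = −n_x/n_z = −1.36813 and ∂z/∂northing = −n_y/n_z = −0.15262.
|∇z| = √(a²+b²) = 1.37661, so dip δ = arctan(1.37661) = 54.00°.
True thickness = vertical thickness × cos δ = 43.5 × cos 54.00° = 25.57 m.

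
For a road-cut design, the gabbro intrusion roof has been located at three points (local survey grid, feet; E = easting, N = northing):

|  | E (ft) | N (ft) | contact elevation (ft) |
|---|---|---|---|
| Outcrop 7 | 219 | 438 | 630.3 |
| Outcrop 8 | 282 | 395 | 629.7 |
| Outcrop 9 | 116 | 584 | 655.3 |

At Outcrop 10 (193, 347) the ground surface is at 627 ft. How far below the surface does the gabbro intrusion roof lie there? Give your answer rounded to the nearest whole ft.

31 ft

Let the plane be z = a·E + b·N + c.
Outcrop 8−Outcrop 7: 63a − 43b = −0.6;  Outcrop 9−Outcrop 7: −103a + 146b = 25.
Solving gives a = 0.20705, b = 0.31730.
Then c = 630.3 − a·219 − b·438 = 445.98.
At (193, 347): z_contact = 40.0 + 110.1 + 445.98 = 596.0 ft.
Depth below ground = 627 − 596.0 = 31 ft.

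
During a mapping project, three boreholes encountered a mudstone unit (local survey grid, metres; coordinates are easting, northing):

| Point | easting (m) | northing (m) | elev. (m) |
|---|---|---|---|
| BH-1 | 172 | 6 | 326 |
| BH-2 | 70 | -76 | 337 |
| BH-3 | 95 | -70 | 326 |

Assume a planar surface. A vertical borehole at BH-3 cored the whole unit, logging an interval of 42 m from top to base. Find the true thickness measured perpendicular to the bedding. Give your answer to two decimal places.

32.36 m

Let the plane be z = a·easting + b·northing + c.
BH-2−BH-1: −102a − 82b = 11;  BH-3−BH-1: −77a − 76b = 0.
Solving gives a = −0.58136, b = 0.58901.
|∇z| = √(a²+b²) = 0.82760, so dip δ = arctan(0.82760) = 39.61°.
True thickness = vertical thickness × cos δ = 42 × cos 39.61° = 32.36 m.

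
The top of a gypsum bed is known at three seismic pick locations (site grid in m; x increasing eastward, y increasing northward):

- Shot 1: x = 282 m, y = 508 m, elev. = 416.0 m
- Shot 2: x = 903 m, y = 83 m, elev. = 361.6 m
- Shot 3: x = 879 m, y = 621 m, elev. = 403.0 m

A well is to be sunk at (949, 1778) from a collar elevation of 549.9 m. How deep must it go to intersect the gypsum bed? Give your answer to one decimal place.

62.2 m

Two edge vectors: Shot 1→Shot 2 = (621, -425, -54.4), Shot 1→Shot 3 = (597, 113, -13).
Normal n = (Shot 1→Shot 2) × (Shot 1→Shot 3) = (11672.2, -24403.8, 323898).
So ∂z/∂x = −n_x/n_z = −0.036037 and ∂z/∂y = −n_y/n_z = 0.075344.
Intercept c from Shot 1: 416 + 10.16 − 38.27 = 387.89.
At (949, 1778): z_contact = −34.20 + 133.96 + 387.89 = 487.65 m.
Depth below ground = 549.9 − 487.65 = 62.2 m.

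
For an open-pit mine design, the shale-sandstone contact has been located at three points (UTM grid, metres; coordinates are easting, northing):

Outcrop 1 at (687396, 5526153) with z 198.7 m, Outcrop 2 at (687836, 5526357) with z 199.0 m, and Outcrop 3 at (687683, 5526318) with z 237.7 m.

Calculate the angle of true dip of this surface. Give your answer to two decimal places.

53.25°

Let the plane be z = a·easting + b·northing + c.
Outcrop 2−Outcrop 1: 440a + 204b = 0.3;  Outcrop 3−Outcrop 1: 287a + 165b = 39.
Solving gives a = −0.56266, b = 1.21505.
Gradient magnitude |∇z| = √(a² + b²) = √(0.31659 + 1.47635) = 1.33901.
True dip = arctan(1.33901) = 53.25°, dipping toward SSE (azimuth ≈ 155°).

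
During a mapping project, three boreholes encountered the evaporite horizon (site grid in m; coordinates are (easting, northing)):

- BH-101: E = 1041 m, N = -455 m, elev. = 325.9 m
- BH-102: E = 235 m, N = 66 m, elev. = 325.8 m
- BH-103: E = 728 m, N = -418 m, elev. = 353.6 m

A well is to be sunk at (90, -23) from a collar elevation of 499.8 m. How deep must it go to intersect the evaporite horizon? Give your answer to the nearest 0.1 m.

143.4 m

Two edge vectors: BH-101→BH-102 = (-806, 521, -0.1), BH-101→BH-103 = (-313, 37, 27.7).
Normal n = (BH-101→BH-102) × (BH-101→BH-103) = (14435.4, 22357.5, 133251).
So ∂z/∂E = −n_x/n_z = −0.108332 and ∂z/∂N = −n_y/n_z = −0.167785.
Intercept c from BH-101: 325.9 + 112.77 − 76.34 = 362.33.
At (90, -23): z_contact = −9.75 + 3.86 + 362.33 = 356.44 m.
Depth below ground = 499.8 − 356.44 = 143.4 m.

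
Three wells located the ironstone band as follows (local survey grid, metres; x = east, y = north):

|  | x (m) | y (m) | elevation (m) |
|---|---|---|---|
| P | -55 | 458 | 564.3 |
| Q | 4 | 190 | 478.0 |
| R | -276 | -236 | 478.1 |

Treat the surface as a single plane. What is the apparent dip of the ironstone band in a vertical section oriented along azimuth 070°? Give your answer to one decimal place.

14.7°

Let the plane be z = a·x + b·y + c.
Q−P: 59a − 268b = −86.3;  R−P: −221a − 694b = −86.2.
Solving gives a = −0.36727, b = 0.24116.
Unit vector along 070° is (sin 70°, cos 70°) = (0.9397, 0.3420).
Slope in that direction = a·(0.9397) + b·(0.3420) = −0.26264.
Apparent dip = arctan|0.26264| = 14.7° (true dip is 23.7°, so apparent ≤ true as expected).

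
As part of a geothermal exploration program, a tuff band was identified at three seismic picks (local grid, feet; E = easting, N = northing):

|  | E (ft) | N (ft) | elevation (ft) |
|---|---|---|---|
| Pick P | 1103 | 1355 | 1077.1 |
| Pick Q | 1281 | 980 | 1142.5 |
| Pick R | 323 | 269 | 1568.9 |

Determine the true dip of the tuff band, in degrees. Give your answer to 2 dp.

Let the plane be z = a·E + b·N + c.
Pick Q−Pick P: 178a − 375b = 65.4;  Pick R−Pick P: −780a − 1086b = 491.8.
Solving gives a = −0.23343, b = −0.28520.
Gradient magnitude |∇z| = √(a² + b²) = √(0.05449 + 0.08134) = 0.36855.
True dip = arctan(0.36855) = 20.23°, dipping toward NE (azimuth ≈ 039°).

20.23°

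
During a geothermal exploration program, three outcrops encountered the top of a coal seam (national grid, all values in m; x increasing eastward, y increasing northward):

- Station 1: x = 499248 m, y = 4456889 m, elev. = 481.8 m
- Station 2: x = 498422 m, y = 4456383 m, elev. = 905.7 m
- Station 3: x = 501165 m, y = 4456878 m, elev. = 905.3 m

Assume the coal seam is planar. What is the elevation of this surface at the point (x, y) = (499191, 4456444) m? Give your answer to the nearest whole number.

998 m

Two edge vectors: Station 1→Station 2 = (-826, -506, 423.9), Station 1→Station 3 = (1917, -11, 423.5).
Normal n = (Station 1→Station 2) × (Station 1→Station 3) = (-209628.1, 1162427.3, 979088).
So ∂z/∂x = −n_x/n_z = 0.21410547 and ∂z/∂y = −n_y/n_z = −1.18725518.
Intercept c from Station 1: 481.8 − 106891.73 + 5291464.55 = 5185054.62.
At (499191, 4456444): z = 106879.5 − 5290936.2 + 5185054.62 = 997.9 m.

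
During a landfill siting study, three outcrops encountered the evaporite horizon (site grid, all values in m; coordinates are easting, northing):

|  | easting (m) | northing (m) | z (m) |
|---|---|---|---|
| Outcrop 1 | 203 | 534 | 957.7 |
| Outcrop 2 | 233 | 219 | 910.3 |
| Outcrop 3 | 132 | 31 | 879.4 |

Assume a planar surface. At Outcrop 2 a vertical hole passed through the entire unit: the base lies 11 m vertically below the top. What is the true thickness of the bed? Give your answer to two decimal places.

Two edge vectors: Outcrop 1→Outcrop 2 = (30, -315, -47.4), Outcrop 1→Outcrop 3 = (-71, -503, -78.3).
Normal n = (Outcrop 1→Outcrop 2) × (Outcrop 1→Outcrop 3) = (822.3, 5714.4, -37455).
So ∂z/∂easting = −n_x/n_z = 0.02195 and ∂z/∂northing = −n_y/n_z = 0.15257.
|∇z| = √(a²+b²) = 0.15414, so dip δ = arctan(0.15414) = 8.76°.
True thickness = vertical thickness × cos δ = 11 × cos 8.76° = 10.87 m.

10.87 m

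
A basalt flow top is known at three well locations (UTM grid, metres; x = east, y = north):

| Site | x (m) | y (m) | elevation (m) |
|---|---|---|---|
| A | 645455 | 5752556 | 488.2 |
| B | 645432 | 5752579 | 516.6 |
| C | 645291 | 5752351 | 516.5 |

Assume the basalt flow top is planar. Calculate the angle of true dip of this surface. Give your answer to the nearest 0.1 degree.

41.9°

Let the plane be z = a·x + b·y + c.
B−A: −23a + 23b = 28.4;  C−A: −164a − 205b = 28.3.
Solving gives a = −0.76268, b = 0.47210.
Gradient magnitude |∇z| = √(a² + b²) = √(0.58169 + 0.22288) = 0.89697.
True dip = arctan(0.89697) = 41.9°, dipping toward ESE (azimuth ≈ 122°).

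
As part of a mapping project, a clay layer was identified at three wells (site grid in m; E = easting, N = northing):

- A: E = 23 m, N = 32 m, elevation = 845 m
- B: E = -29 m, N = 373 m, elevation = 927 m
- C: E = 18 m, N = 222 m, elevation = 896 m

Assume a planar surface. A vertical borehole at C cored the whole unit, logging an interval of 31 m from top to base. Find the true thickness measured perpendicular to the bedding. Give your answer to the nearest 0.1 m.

29.2 m

Two edge vectors: A→B = (-52, 341, 82), A→C = (-5, 190, 51).
Normal n = (A→B) × (A→C) = (1811, 2242, -8175).
So ∂z/∂E = −n_x/n_z = 0.22153 and ∂z/∂N = −n_y/n_z = 0.27425.
|∇z| = √(a²+b²) = 0.35255, so dip δ = arctan(0.35255) = 19.42°.
True thickness = vertical thickness × cos δ = 31 × cos 19.42° = 29.2 m.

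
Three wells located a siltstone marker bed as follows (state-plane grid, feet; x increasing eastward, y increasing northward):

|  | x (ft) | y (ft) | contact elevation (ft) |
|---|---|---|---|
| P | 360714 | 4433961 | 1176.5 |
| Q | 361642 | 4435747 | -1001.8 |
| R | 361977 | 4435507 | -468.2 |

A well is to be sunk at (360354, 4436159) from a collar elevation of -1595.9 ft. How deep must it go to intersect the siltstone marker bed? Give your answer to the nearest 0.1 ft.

695.5 ft

Two edge vectors: P→Q = (928, 1786, -2178.3), P→R = (1263, 1546, -1644.7).
Normal n = (P→Q) × (P→R) = (430217.6, -1224911.3, -821030).
So ∂z/∂x = −n_x/n_z = 0.523997418 and ∂z/∂y = −n_y/n_z = −1.491920271.
Intercept c from P: 1176.5 − 189013.20 + 6615116.30 = 6427279.59.
At (360354, 4436159): z_contact = 188824.57 − 6618395.54 + 6427279.59 = -2291.38 ft.
Depth below ground = -1595.9 − (-2291.38) = 695.5 ft.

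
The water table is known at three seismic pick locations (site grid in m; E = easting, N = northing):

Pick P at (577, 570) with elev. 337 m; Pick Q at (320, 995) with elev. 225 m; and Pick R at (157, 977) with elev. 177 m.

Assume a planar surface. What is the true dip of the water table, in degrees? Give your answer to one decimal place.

Let the plane be z = a·E + b·N + c.
Pick Q−Pick P: −257a + 425b = −112;  Pick R−Pick P: −420a + 407b = −160.
Solving gives a = 0.30332, b = −0.08011.
Gradient magnitude |∇z| = √(a² + b²) = √(0.09201 + 0.00642) = 0.31372.
True dip = arctan(0.31372) = 17.4°, dipping toward WNW (azimuth ≈ 285°).

17.4°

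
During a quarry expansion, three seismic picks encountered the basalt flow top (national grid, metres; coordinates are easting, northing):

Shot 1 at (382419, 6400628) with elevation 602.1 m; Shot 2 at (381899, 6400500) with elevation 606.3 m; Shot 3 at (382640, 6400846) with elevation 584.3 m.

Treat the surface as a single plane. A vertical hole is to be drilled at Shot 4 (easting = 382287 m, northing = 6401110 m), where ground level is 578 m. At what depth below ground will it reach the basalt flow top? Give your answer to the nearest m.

25 m

Let the plane be z = a·easting + b·northing + c.
Shot 2−Shot 1: −520a − 128b = 4.2;  Shot 3−Shot 1: 221a + 218b = −17.8.
Solving gives a = 0.01601937, b = −0.09789120.
Then c = 602.1 − a·382419 − b·6400628 = 621041.13.
At (382287, 6401110): z_contact = 6124.0 − 626612.3 + 621041.13 = 552.8 m.
Depth below ground = 578 − 552.8 = 25 m.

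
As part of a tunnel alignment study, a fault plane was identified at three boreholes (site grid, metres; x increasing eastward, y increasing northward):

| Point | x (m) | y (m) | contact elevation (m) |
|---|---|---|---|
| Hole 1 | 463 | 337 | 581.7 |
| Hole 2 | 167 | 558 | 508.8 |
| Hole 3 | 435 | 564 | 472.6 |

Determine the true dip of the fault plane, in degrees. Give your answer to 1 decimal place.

Two edge vectors: Hole 1→Hole 2 = (-296, 221, -72.9), Hole 1→Hole 3 = (-28, 227, -109.1).
Normal n = (Hole 1→Hole 2) × (Hole 1→Hole 3) = (-7562.8, -30252.4, -61004).
So ∂z/∂x = −n_x/n_z = −0.12397 and ∂z/∂y = −n_y/n_z = −0.49591.
Gradient magnitude |∇z| = √(a² + b²) = √(0.01537 + 0.24593) = 0.51117.
True dip = arctan(0.51117) = 27.1°, dipping toward NNE (azimuth ≈ 014°).

27.1°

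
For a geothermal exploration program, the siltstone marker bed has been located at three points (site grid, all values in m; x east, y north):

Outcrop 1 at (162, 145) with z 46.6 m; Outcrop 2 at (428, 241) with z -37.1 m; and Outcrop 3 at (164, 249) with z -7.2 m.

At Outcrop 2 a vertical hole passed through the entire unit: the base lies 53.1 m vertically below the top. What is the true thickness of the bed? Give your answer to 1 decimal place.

Two edge vectors: Outcrop 1→Outcrop 2 = (266, 96, -83.7), Outcrop 1→Outcrop 3 = (2, 104, -53.8).
Normal n = (Outcrop 1→Outcrop 2) × (Outcrop 1→Outcrop 3) = (3540, 14143.4, 27472).
So ∂z/∂x = −n_x/n_z = −0.12886 and ∂z/∂y = −n_y/n_z = −0.51483.
|∇z| = √(a²+b²) = 0.53071, so dip δ = arctan(0.53071) = 27.96°.
True thickness = vertical thickness × cos δ = 53.1 × cos 27.96° = 46.9 m.

46.9 m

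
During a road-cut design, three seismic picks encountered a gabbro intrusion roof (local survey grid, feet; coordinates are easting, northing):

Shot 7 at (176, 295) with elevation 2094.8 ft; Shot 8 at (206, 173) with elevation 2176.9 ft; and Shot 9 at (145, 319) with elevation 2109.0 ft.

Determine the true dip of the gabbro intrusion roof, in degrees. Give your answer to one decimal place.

Two edge vectors: Shot 7→Shot 8 = (30, -122, 82.1), Shot 7→Shot 9 = (-31, 24, 14.2).
Normal n = (Shot 7→Shot 8) × (Shot 7→Shot 9) = (-3702.8, -2971.1, -3062).
So ∂z/∂easting = −n_x/n_z = −1.20927 and ∂z/∂northing = −n_y/n_z = −0.97031.
Gradient magnitude |∇z| = √(a² + b²) = √(1.46235 + 0.94151) = 1.55044.
True dip = arctan(1.55044) = 57.2°, dipping toward NE (azimuth ≈ 051°).

57.2°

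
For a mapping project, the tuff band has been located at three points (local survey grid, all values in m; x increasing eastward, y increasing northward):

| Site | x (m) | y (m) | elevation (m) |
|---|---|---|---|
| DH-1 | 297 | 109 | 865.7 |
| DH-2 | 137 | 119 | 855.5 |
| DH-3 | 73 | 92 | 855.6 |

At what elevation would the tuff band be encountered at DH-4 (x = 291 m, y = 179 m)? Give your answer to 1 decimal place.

855.9 m

Two edge vectors: DH-1→DH-2 = (-160, 10, -10.2), DH-1→DH-3 = (-224, -17, -10.1).
Normal n = (DH-1→DH-2) × (DH-1→DH-3) = (-274.4, 668.8, 4960).
So ∂z/∂x = −n_x/n_z = 0.05532 and ∂z/∂y = −n_y/n_z = −0.13484.
Intercept c from DH-1: 865.7 − 16.43 + 14.70 = 863.97.
At (291, 179): z = 16.1 − 24.1 + 863.97 = 855.9 m.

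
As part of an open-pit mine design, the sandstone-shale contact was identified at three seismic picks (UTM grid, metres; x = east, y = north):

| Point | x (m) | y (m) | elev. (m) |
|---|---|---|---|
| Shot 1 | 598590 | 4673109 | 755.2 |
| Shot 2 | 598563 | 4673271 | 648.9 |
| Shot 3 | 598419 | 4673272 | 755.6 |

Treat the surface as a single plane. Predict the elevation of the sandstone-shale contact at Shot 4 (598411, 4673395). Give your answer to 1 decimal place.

665.6 m

Two edge vectors: Shot 1→Shot 2 = (-27, 162, -106.3), Shot 1→Shot 3 = (-171, 163, 0.4).
Normal n = (Shot 1→Shot 2) × (Shot 1→Shot 3) = (17391.7, 18188.1, 23301).
So ∂z/∂x = −n_x/n_z = −0.746392859 and ∂z/∂y = −n_y/n_z = −0.780571649.
Intercept c from Shot 1: 755.2 + 446783.30 + 3647696.40 = 4095234.90.
At (598411, 4673395): z = −446649.7 − 3647919.6 + 4095234.90 = 665.6 m.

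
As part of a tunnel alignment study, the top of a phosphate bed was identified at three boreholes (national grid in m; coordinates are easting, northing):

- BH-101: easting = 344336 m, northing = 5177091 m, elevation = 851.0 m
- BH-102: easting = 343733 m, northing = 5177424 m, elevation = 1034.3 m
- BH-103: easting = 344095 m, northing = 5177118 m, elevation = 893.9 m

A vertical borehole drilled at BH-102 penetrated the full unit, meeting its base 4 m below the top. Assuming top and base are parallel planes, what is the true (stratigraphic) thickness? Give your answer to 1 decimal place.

Let the plane be z = a·easting + b·northing + c.
BH-102−BH-101: −603a + 333b = 183.3;  BH-103−BH-101: −241a + 27b = 42.9.
Solving gives a = −0.14595, b = 0.28617.
|∇z| = √(a²+b²) = 0.32123, so dip δ = arctan(0.32123) = 17.81°.
True thickness = vertical thickness × cos δ = 4 × cos 17.81° = 3.8 m.

3.8 m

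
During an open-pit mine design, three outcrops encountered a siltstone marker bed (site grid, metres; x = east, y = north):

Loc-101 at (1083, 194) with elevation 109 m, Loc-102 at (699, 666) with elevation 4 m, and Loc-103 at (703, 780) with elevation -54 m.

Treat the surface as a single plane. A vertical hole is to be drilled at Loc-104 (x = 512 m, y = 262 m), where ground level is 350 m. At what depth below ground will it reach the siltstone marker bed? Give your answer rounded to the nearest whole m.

82 m

Let the plane be z = a·x + b·y + c.
Loc-102−Loc-101: −384a + 472b = −105;  Loc-103−Loc-101: −380a + 586b = −163.
Solving gives a = −0.33738, b = −0.49693.
Then c = 109 − a·1083 − b·194 = 570.78.
At (512, 262): z_contact = −172.7 − 130.2 + 570.78 = 267.9 m.
Depth below ground = 350 − 267.9 = 82 m.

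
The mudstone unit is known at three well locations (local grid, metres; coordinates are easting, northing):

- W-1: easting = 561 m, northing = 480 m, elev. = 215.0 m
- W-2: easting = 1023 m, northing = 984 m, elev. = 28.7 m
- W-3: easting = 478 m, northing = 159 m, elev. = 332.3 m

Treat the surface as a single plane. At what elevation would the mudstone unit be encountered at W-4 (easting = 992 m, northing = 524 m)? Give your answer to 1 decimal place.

Two edge vectors: W-1→W-2 = (462, 504, -186.3), W-1→W-3 = (-83, -321, 117.3).
Normal n = (W-1→W-2) × (W-1→W-3) = (-683.1, -38729.7, -106470).
So ∂z/∂easting = −n_x/n_z = −0.006416 and ∂z/∂northing = −n_y/n_z = −0.363762.
Intercept c from W-1: 215 + 3.60 + 174.61 = 393.20.
At (992, 524): z = −6.4 − 190.6 + 393.20 = 196.2 m.

196.2 m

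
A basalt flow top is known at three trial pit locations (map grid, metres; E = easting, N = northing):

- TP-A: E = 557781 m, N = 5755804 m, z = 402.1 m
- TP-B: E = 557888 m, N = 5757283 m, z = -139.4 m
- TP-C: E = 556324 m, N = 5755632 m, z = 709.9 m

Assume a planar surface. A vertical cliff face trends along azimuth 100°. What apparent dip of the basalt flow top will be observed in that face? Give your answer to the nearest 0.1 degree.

6.0°

Let the plane be z = a·E + b·N + c.
TP-B−TP-A: 107a + 1479b = −541.5;  TP-C−TP-A: −1457a − 172b = 307.8.
Solving gives a = −0.16948, b = −0.35386.
Unit vector along 100° is (sin 100°, cos 100°) = (0.9848, -0.1736).
Slope in that direction = a·(0.9848) + b·(-0.1736) = −0.10546.
Apparent dip = arctan|0.10546| = 6.0° (true dip is 21.4°, so apparent ≤ true as expected).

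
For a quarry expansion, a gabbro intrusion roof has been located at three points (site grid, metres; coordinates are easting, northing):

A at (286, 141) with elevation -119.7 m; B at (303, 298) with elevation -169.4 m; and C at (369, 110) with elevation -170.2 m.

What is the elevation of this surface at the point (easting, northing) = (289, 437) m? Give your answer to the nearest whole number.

-193 m

Two edge vectors: A→B = (17, 157, -49.7), A→C = (83, -31, -50.5).
Normal n = (A→B) × (A→C) = (-9469.2, -3266.6, -13558).
So ∂z/∂easting = −n_x/n_z = −0.69842 and ∂z/∂northing = −n_y/n_z = −0.24094.
Intercept c from A: -119.7 + 199.75 + 33.97 = 114.02.
At (289, 437): z = −201.8 − 105.3 + 114.02 = -193.1 m.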